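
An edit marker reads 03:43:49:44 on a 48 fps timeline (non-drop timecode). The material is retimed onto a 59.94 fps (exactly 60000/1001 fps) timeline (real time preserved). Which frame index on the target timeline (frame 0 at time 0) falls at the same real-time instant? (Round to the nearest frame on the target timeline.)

Source frame index: (3×3600 + 43×60 + 49) × 48 + 44 = 644636.
Real time: 644636 / (48) = 161159/12 s.
Target frame: (161159/12) × (60000/1001) = 805795000/1001 ≈ 804990.010 → 804990.

frame 804990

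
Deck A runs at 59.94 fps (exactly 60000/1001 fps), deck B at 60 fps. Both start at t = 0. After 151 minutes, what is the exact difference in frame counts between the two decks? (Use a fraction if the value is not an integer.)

151 min = 9060 s.
A emits 60000/1001 × 9060 = 543600000/1001 frames; B emits 60 × 9060 = 543600.
Difference = 543600/1001 frames (≈ 543.0569); B is ahead of A.

543600/1001 frames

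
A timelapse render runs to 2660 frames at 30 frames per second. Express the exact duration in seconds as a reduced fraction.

Running time = 2660 ÷ (30) = 2660 × 1/30 = 266/3 s.

266/3 seconds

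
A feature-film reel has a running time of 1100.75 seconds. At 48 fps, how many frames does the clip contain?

52836 frames

Frames = 1100.75 × 48 = 52836.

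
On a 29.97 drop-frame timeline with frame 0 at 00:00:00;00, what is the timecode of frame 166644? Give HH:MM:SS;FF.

01:32:40;10

Ten DF minutes hold 17982 frames, so frame 166644 lies in block 9 (frames 161838–179819) with 4806 frames into that block.
The block's first minute is 1800 frames and the rest 1798 each; 4806 frames reaches minute 2, so 9 × 18 + 2 × 2 = 166 labels have been skipped so far.
Adding those back, label number 166644 + 166 = 166810 at 30 labels/s is 5560 s + 10 f = 1 h 32 min 40 s frame 10, i.e. 01:32:40;10.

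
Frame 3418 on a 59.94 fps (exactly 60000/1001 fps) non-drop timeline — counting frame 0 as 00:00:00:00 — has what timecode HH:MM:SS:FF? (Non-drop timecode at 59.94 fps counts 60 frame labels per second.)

3418 ÷ 60 = 56 full seconds, remainder 58 frames.
56 s = 0 h 0 min 56 s.
Timecode: 00:00:56:58.

00:00:56:58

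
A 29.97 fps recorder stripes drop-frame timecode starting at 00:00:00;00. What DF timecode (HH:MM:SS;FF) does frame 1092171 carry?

Ten DF minutes hold 17982 frames, so frame 1092171 lies in block 60 (frames 1078920–1096901) with 13251 frames into that block.
The block's first minute is 1800 frames and the rest 1798 each; 13251 frames reaches minute 7, so 60 × 18 + 7 × 2 = 1094 labels have been skipped so far.
Adding those back, label number 1092171 + 1094 = 1093265 at 30 labels/s is 36442 s + 5 f = 10 h 7 min 22 s frame 5, i.e. 10:07:22;05.

10:07:22;05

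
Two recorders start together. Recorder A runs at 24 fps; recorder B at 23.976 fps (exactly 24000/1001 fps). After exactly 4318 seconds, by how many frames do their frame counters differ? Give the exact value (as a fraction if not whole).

103632/1001 frames

A emits 24 × 4318 = 103632 frames; B emits 24000/1001 × 4318 = 103632000/1001.
Difference = 103632/1001 frames (≈ 103.5285); B is behind A.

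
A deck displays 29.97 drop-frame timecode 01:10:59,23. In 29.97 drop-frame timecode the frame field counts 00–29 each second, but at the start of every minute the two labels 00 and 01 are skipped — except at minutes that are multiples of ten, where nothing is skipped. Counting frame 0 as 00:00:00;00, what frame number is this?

Complete 10-minute blocks: 7, each 17982 frames → 125874.
Remaining 0 whole minutes in the current block: 0 frames.
Within the current minute: 59 × 30 + 23 = 1793. Total = 125874 + 0 + 1793 = 127667.

127667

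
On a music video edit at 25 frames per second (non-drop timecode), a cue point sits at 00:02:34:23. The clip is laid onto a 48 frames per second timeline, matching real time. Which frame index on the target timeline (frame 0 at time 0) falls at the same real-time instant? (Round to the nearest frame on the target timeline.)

frame 7436

Source frame index: (0×3600 + 2×60 + 34) × 25 + 23 = 3873.
Real time: 3873 / (25) = 3873/25 s.
Target frame: (3873/25) × (48) = 185904/25 ≈ 7436.160 → 7436.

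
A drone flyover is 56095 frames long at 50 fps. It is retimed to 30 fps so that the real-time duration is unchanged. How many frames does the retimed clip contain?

Target frames = source frames × (target rate / source rate) = 56095 × (30)/(50) = 56095 × 3/5 = 33657.

33657 frames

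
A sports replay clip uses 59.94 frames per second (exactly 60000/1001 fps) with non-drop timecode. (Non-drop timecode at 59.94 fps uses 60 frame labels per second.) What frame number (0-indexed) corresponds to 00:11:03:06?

Total seconds to the label: (0 × 3600 + 11 × 60 + 3) = 663.
Frame index = 663 × 60 + 6 = 39786.

39786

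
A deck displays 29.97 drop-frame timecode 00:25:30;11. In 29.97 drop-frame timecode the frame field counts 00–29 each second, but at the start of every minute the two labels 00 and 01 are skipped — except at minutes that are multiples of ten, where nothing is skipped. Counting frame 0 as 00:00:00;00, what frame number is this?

45865

As if non-drop at 30 labels/s: (0 × 3600 + 25 × 60 + 30) × 30 + 11 = 45911.
Minute boundaries passed: 25; those not divisible by 10: 25 − 2 = 23; dropped labels = 2 × 23 = 46.
Actual frame index = 45911 − 46 = 45865.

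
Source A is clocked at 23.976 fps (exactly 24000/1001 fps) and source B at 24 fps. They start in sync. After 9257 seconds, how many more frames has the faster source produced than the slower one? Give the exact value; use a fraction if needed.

222168/1001 frames

A emits 24000/1001 × 9257 = 222168000/1001 frames; B emits 24 × 9257 = 222168.
Difference = 222168/1001 frames (≈ 221.9461); B is ahead of A.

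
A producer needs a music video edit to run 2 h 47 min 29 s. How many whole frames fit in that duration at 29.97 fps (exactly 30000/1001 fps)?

301168 frames

2 h 47 min 29 s = 10049 s.
Frames = 10049 × 30000/1001 = 23190000/77 ≈ 301168.8312.
Complete frames: 301168.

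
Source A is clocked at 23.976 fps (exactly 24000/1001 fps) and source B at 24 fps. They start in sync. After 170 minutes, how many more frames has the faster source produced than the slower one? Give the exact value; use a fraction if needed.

244800/1001 frames

170 min = 10200 s.
A emits 24000/1001 × 10200 = 244800000/1001 frames; B emits 24 × 10200 = 244800.
Difference = 244800/1001 frames (≈ 244.5554); B is ahead of A.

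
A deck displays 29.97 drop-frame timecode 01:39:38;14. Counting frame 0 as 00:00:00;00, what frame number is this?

Complete 10-minute blocks: 9, each 17982 frames → 161838.
Remaining 9 whole minutes in the current block: 1800 + 8 × 1798 = 16184 frames.
Within the current minute: 38 × 30 + 14 − 2 = 1152 (labels ;00/;01 skipped at this minute). Total = 161838 + 16184 + 1152 = 179174.

179174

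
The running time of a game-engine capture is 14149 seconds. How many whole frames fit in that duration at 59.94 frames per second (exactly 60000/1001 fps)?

848091 frames

Frames = 14149 × 60000/1001 = 848940000/1001 ≈ 848091.9081.
Complete frames: 848091.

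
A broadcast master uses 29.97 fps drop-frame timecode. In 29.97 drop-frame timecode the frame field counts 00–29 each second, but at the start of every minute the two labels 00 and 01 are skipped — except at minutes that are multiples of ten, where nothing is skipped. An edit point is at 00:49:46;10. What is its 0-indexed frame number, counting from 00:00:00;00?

Complete 10-minute blocks: 4, each 17982 frames → 71928.
Remaining 9 whole minutes in the current block: 1800 + 8 × 1798 = 16184 frames.
Within the current minute: 46 × 30 + 10 − 2 = 1388 (labels ;00/;01 skipped at this minute). Total = 71928 + 16184 + 1388 = 89500.

89500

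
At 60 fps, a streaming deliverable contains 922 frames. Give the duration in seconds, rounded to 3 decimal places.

Running time = 922 × 1/60 = 461/30 s ≈ 15.367 s.

15.367 seconds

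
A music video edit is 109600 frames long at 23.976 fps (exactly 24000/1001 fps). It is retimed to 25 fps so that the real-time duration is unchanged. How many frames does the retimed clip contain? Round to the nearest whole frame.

Frames at target rate = 109600 × (25) / (24000/1001) = 685685/6 ≈ 114280.833.
Nearest whole frame: 114281.

114281 frames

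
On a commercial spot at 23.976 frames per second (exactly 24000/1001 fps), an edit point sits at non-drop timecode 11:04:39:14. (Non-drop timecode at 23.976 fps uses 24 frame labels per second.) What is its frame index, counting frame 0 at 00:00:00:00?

Total seconds to the label: (11 × 3600 + 4 × 60 + 39) = 39879.
Frame index = 39879 × 24 + 14 = 957110.

957110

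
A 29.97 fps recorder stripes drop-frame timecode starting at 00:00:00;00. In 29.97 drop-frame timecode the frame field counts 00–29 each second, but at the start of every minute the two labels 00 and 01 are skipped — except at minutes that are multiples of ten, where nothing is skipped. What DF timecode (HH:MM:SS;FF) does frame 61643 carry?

00:34:16;25

Ten DF minutes hold 17982 frames, so frame 61643 lies in block 3 (frames 53946–71927) with 7697 frames into that block.
The block's first minute is 1800 frames and the rest 1798 each; 7697 frames reaches minute 4, so 3 × 18 + 4 × 2 = 62 labels have been skipped so far.
Adding those back, label number 61643 + 62 = 61705 at 30 labels/s is 2056 s + 25 f = 0 h 34 min 16 s frame 25, i.e. 00:34:16;25.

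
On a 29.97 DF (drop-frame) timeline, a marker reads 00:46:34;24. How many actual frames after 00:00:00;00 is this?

83760

Complete 10-minute blocks: 4, each 17982 frames → 71928.
Remaining 6 whole minutes in the current block: 1800 + 5 × 1798 = 10790 frames.
Within the current minute: 34 × 30 + 24 − 2 = 1042 (labels ;00/;01 skipped at this minute). Total = 71928 + 10790 + 1042 = 83760.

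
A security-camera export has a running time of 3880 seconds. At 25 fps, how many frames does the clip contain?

Frames = 3880 × 25 = 97000.

97000 frames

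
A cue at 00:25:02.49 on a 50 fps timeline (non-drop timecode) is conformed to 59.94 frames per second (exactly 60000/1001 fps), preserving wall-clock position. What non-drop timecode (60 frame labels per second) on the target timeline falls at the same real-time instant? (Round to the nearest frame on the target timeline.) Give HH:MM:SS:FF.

00:25:01:29

Source frame index: (0×3600 + 25×60 + 2) × 50 + 49 = 75149.
Real time: 75149 / (50) = 75149/50 s.
Target frame: (75149/50) × (60000/1001) = 90178800/1001 ≈ 90088.711 → 90089.
At 60 labels/s: frame 90089 → 00:25:01:29.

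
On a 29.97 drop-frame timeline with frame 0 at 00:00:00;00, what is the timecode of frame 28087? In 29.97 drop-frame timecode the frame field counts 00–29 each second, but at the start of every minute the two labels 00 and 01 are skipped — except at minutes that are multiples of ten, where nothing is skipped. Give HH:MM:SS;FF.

Each 10-minute DF block holds 10 × 60 × 30 − 9 × 2 = 17982 frames. 28087 ÷ 17982 → 1 full block, remainder 10105.
Within the partial block the first minute is 1800 frames and each further minute 1798, so 5 further minute boundaries passed. Total skipped labels = 18 × 1 + 2 × 5 = 28.
Non-drop label index = 28087 + 28 = 28115; at 30 labels/s that is 00:15:37:05, i.e. DF 00:15:37;05.

00:15:37;05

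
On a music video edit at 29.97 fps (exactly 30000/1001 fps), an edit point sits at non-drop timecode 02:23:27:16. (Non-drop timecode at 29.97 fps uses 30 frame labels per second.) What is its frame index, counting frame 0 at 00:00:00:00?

frame 258226

Total seconds to the label: (2 × 3600 + 23 × 60 + 27) = 8607.
Frame index = 8607 × 30 + 16 = 258226.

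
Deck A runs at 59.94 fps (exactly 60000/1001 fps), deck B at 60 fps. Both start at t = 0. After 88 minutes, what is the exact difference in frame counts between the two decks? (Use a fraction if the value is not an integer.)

28800/91 frames

88 min = 5280 s.
A emits 60000/1001 × 5280 = 28800000/91 frames; B emits 60 × 5280 = 316800.
Difference = 28800/91 frames (≈ 316.4835); B is ahead of A.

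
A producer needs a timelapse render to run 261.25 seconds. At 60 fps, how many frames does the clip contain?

Frames = 261.25 × 60 = 15675.

15675 frames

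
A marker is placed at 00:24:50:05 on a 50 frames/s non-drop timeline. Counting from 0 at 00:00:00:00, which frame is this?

frame 74505

Total seconds to the label: (0 × 3600 + 24 × 60 + 50) = 1490.
Frame index = 1490 × 50 + 5 = 74505.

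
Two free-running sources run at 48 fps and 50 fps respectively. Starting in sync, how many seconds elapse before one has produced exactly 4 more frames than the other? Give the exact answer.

The gap grows by |50 − 48| = 2 frames per second.
Time for a 4-frame gap: 4 ÷ (2) = 2 s.

2 seconds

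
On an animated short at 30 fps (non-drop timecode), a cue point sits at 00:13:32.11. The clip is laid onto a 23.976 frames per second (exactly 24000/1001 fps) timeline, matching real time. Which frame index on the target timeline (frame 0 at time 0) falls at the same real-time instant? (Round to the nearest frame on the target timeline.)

Source frame index: (0×3600 + 13×60 + 32) × 30 + 11 = 24371.
Real time: 24371 / (30) = 24371/30 s.
Target frame: (24371/30) × (24000/1001) = 19496800/1001 ≈ 19477.323 → 19477.

frame 19477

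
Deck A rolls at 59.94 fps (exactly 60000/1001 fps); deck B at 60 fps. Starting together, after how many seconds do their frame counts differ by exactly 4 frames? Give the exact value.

The gap grows by |60 − 60000/1001| = 60/1001 frames per second.
Time for a 4-frame gap: 4 ÷ (60/1001) = 1001/15 s.

1001/15 seconds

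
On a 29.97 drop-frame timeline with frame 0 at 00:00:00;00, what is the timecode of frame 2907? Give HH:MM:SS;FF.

00:01:36;29

Each 10-minute DF block holds 10 × 60 × 30 − 9 × 2 = 17982 frames. 2907 ÷ 17982 → 0 full blocks, remainder 2907.
Within the partial block the first minute is 1800 frames and each further minute 1798, so 1 further minute boundary passed. Total skipped labels = 18 × 0 + 2 × 1 = 2.
Non-drop label index = 2907 + 2 = 2909; at 30 labels/s that is 00:01:36:29, i.e. DF 00:01:36;29.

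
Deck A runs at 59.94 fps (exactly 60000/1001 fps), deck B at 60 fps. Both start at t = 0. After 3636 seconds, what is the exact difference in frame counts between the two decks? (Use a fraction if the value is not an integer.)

218160/1001 frames

A emits 60000/1001 × 3636 = 218160000/1001 frames; B emits 60 × 3636 = 218160.
Difference = 218160/1001 frames (≈ 217.9421); B is ahead of A.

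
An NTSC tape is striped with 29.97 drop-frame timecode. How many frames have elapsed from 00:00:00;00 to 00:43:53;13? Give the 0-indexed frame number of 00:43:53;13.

78925

Complete 10-minute blocks: 4, each 17982 frames → 71928.
Remaining 3 whole minutes in the current block: 1800 + 2 × 1798 = 5396 frames.
Within the current minute: 53 × 30 + 13 − 2 = 1601 (labels ;00/;01 skipped at this minute). Total = 71928 + 5396 + 1601 = 78925.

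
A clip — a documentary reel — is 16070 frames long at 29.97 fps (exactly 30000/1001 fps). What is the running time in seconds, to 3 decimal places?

536.202 seconds

Running time = 16070 × 1001/30000 = 1608607/3000 s ≈ 536.202 s.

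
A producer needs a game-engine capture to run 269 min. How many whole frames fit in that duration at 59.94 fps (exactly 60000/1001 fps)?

269 min = 16140 s.
Frames = 16140 × 60000/1001 = 968400000/1001 ≈ 967432.5674.
Complete frames: 967432.

967432 frames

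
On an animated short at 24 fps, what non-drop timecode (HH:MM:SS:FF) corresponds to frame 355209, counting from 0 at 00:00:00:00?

355209 ÷ 24 = 14800 full seconds, remainder 9 frames.
14800 s = 4 h 6 min 40 s.
Timecode: 04:06:40:09.

04:06:40:09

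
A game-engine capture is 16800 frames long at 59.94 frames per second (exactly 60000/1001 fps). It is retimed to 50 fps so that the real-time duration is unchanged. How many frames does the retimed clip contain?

14014 frames

Target frames = source frames × (target rate / source rate) = 16800 × (50)/(60000/1001) = 16800 × 1001/1200 = 14014.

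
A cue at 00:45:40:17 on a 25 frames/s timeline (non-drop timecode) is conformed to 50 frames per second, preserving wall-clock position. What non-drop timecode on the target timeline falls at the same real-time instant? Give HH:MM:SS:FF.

Source frame index: (0×3600 + 45×60 + 40) × 25 + 17 = 68517.
Real time: 68517 / (25) = 68517/25 s.
Target frame: (68517/25) × (50) = 137034.
At 50 labels/s: frame 137034 → 00:45:40:34.

00:45:40:34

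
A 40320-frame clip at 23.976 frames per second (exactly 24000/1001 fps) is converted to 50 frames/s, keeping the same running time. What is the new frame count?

84084 frames

Target frames = source frames × (target rate / source rate) = 40320 × (50)/(24000/1001) = 40320 × 1001/480 = 84084.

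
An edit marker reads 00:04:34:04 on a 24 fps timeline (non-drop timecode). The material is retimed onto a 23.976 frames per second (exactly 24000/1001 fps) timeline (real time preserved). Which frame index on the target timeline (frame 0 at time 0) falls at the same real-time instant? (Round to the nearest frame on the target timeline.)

frame 6573

Source frame index: (0×3600 + 4×60 + 34) × 24 + 4 = 6580.
Real time: 6580 / (24) = 1645/6 s.
Target frame: (1645/6) × (24000/1001) = 940000/143 ≈ 6573.427 → 6573.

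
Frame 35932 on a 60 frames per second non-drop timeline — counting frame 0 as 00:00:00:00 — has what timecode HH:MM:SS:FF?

35932 ÷ 60 = 598 full seconds, remainder 52 frames.
598 s = 0 h 9 min 58 s.
Timecode: 00:09:58:52.

00:09:58:52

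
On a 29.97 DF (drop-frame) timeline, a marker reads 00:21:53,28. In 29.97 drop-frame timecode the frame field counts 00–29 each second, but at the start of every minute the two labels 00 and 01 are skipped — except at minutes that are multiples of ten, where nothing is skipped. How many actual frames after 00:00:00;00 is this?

Complete 10-minute blocks: 2, each 17982 frames → 35964.
Remaining 1 whole minute in the current block: 1800 + 0 × 1798 = 1800 frames.
Within the current minute: 53 × 30 + 28 − 2 = 1616 (labels ;00/;01 skipped at this minute). Total = 35964 + 1800 + 1616 = 39380.

39380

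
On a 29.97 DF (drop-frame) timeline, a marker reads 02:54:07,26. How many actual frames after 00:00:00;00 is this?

As if non-drop at 30 labels/s: (2 × 3600 + 54 × 60 + 7) × 30 + 26 = 313436.
Minute boundaries passed: 174; those not divisible by 10: 174 − 17 = 157; dropped labels = 2 × 157 = 314.
Actual frame index = 313436 − 314 = 313122.

313122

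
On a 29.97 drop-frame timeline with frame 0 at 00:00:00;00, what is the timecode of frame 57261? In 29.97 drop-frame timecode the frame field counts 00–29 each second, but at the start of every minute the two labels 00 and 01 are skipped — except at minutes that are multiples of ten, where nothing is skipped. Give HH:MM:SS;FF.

00:31:50;17

Ten DF minutes hold 17982 frames, so frame 57261 lies in block 3 (frames 53946–71927) with 3315 frames into that block.
The block's first minute is 1800 frames and the rest 1798 each; 3315 frames reaches minute 1, so 3 × 18 + 1 × 2 = 56 labels have been skipped so far.
Adding those back, label number 57261 + 56 = 57317 at 30 labels/s is 1910 s + 17 f = 0 h 31 min 50 s frame 17, i.e. 00:31:50;17.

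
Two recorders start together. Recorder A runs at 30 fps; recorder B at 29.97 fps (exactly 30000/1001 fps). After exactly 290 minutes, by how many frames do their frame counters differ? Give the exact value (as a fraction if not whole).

290 min = 17400 s.
A emits 30 × 17400 = 522000 frames; B emits 30000/1001 × 17400 = 522000000/1001.
Difference = 522000/1001 frames (≈ 521.4785); B is behind A.

522000/1001 frames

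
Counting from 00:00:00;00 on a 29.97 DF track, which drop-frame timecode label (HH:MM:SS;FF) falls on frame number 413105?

03:49:43;29

Each 10-minute DF block holds 10 × 60 × 30 − 9 × 2 = 17982 frames. 413105 ÷ 17982 → 22 full blocks, remainder 17501.
Within the partial block the first minute is 1800 frames and each further minute 1798, so 9 further minute boundaries passed. Total skipped labels = 18 × 22 + 2 × 9 = 414.
Non-drop label index = 413105 + 414 = 413519; at 30 labels/s that is 03:49:43:29, i.e. DF 03:49:43;29.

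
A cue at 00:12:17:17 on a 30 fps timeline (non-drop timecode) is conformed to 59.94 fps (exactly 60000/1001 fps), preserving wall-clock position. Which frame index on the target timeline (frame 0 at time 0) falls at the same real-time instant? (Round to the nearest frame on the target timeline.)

frame 44210

Source frame index: (0×3600 + 12×60 + 17) × 30 + 17 = 22127.
Real time: 22127 / (30) = 22127/30 s.
Target frame: (22127/30) × (60000/1001) = 6322000/143 ≈ 44209.790 → 44210.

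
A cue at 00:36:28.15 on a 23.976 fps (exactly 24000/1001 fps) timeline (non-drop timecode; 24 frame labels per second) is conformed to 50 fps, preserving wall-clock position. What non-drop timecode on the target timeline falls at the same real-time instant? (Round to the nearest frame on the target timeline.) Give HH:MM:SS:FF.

Source frame index: (0×3600 + 36×60 + 28) × 24 + 15 = 52527.
Real time: 52527 / (24000/1001) = 17526509/8000 s.
Target frame: (17526509/8000) × (50) = 17526509/160 ≈ 109540.681 → 109541.
At 50 labels/s: frame 109541 → 00:36:30:41.

00:36:30:41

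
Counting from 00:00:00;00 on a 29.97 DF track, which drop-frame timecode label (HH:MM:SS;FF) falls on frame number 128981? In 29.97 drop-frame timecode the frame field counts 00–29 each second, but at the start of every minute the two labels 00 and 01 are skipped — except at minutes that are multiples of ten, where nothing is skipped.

Each 10-minute DF block holds 10 × 60 × 30 − 9 × 2 = 17982 frames. 128981 ÷ 17982 → 7 full blocks, remainder 3107.
Within the partial block the first minute is 1800 frames and each further minute 1798, so 1 further minute boundary passed. Total skipped labels = 18 × 7 + 2 × 1 = 128.
Non-drop label index = 128981 + 128 = 129109; at 30 labels/s that is 01:11:43:19, i.e. DF 01:11:43;19.

01:11:43;19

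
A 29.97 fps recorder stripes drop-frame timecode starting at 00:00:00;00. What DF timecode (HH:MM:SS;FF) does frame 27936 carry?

00:15:32;04

Each 10-minute DF block holds 10 × 60 × 30 − 9 × 2 = 17982 frames. 27936 ÷ 17982 → 1 full block, remainder 9954.
Within the partial block the first minute is 1800 frames and each further minute 1798, so 5 further minute boundaries passed. Total skipped labels = 18 × 1 + 2 × 5 = 28.
Non-drop label index = 27936 + 28 = 27964; at 30 labels/s that is 00:15:32:04, i.e. DF 00:15:32;04.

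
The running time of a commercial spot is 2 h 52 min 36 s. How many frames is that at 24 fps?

248544 frames

2 h 52 min 36 s = 10356 s.
Frames = 10356 × 24 = 248544.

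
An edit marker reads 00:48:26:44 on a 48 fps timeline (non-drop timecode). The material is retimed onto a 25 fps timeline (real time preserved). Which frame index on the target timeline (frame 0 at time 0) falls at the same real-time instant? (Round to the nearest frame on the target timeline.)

frame 72673

Source frame index: (0×3600 + 48×60 + 26) × 48 + 44 = 139532.
Real time: 139532 / (48) = 34883/12 s.
Target frame: (34883/12) × (25) = 872075/12 ≈ 72672.917 → 72673.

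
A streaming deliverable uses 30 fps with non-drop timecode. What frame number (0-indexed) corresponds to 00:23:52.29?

42989

Total seconds to the label: (0 × 3600 + 23 × 60 + 52) = 1432.
Frame index = 1432 × 30 + 29 = 42989.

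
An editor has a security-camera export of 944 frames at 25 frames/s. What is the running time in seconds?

37.76 seconds

Running time = 944 / (25) = 37.76 s.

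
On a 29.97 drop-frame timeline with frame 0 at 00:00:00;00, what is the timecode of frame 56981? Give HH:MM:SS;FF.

Each 10-minute DF block holds 10 × 60 × 30 − 9 × 2 = 17982 frames. 56981 ÷ 17982 → 3 full blocks, remainder 3035.
Within the partial block the first minute is 1800 frames and each further minute 1798, so 1 further minute boundary passed. Total skipped labels = 18 × 3 + 2 × 1 = 56.
Non-drop label index = 56981 + 56 = 57037; at 30 labels/s that is 00:31:41:07, i.e. DF 00:31:41;07.

00:31:41;07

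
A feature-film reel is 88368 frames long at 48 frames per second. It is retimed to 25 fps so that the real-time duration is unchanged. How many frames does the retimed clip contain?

Target frames = source frames × (target rate / source rate) = 88368 × (25)/(48) = 88368 × 25/48 = 46025.

46025 frames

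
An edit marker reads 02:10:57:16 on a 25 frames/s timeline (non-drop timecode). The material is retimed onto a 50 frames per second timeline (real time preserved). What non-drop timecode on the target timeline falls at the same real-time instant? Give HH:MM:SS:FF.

02:10:57:32

Source frame index: (2×3600 + 10×60 + 57) × 25 + 16 = 196441.
Real time: 196441 / (25) = 196441/25 s.
Target frame: (196441/25) × (50) = 392882.
At 50 labels/s: frame 392882 → 02:10:57:32.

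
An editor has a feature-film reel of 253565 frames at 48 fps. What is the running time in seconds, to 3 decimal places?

5282.604 seconds

Running time = 253565 × 1/48 = 253565/48 s ≈ 5282.604 s.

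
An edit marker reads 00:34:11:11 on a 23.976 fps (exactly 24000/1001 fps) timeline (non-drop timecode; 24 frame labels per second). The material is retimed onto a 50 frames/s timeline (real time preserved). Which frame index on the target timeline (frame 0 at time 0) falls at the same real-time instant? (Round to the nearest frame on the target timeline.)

frame 102675

Source frame index: (0×3600 + 34×60 + 11) × 24 + 11 = 49235.
Real time: 49235 / (24000/1001) = 9856847/4800 s.
Target frame: (9856847/4800) × (50) = 9856847/96 ≈ 102675.490 → 102675.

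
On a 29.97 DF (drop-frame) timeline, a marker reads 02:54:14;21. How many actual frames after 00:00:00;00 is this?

313327

As if non-drop at 30 labels/s: (2 × 3600 + 54 × 60 + 14) × 30 + 21 = 313641.
Minute boundaries passed: 174; those not divisible by 10: 174 − 17 = 157; dropped labels = 2 × 157 = 314.
Actual frame index = 313641 − 314 = 313327.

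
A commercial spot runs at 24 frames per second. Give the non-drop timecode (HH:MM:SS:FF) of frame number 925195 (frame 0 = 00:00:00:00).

925195 ÷ 24 = 38549 full seconds, remainder 19 frames.
38549 s = 10 h 42 min 29 s.
Timecode: 10:42:29:19.

10:42:29:19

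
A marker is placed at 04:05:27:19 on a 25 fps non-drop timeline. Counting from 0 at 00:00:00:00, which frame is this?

Total seconds to the label: (4 × 3600 + 5 × 60 + 27) = 14727.
Frame index = 14727 × 25 + 19 = 368194.

368194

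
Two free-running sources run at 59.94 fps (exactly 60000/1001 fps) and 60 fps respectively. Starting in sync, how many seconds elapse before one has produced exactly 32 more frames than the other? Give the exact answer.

8008/15 seconds

The gap grows by |60 − 60000/1001| = 60/1001 frames per second.
Time for a 32-frame gap: 32 ÷ (60/1001) = 8008/15 s.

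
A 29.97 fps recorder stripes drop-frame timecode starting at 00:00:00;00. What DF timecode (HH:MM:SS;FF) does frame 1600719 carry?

14:50:10;21

Ten DF minutes hold 17982 frames, so frame 1600719 lies in block 89 (frames 1600398–1618379) with 321 frames into that block.
The block's first minute is 1800 frames and the rest 1798 each; 321 frames reaches minute 0, so 89 × 18 + 0 × 2 = 1602 labels have been skipped so far.
Adding those back, label number 1600719 + 1602 = 1602321 at 30 labels/s is 53410 s + 21 f = 14 h 50 min 10 s frame 21, i.e. 14:50:10;21.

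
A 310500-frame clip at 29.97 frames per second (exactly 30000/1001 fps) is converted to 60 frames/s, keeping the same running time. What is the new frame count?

Target frames = source frames × (target rate / source rate) = 310500 × (60)/(30000/1001) = 310500 × 1001/500 = 621621.

621621 frames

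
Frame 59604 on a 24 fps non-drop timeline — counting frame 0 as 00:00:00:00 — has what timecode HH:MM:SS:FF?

00:41:23:12

59604 ÷ 24 = 2483 full seconds, remainder 12 frames.
2483 s = 0 h 41 min 23 s.
Timecode: 00:41:23:12.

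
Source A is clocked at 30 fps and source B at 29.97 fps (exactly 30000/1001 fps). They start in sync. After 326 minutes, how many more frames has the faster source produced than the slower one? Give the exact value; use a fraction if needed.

586800/1001 frames

326 min = 19560 s.
A emits 30 × 19560 = 586800 frames; B emits 30000/1001 × 19560 = 586800000/1001.
Difference = 586800/1001 frames (≈ 586.2138); B is behind A.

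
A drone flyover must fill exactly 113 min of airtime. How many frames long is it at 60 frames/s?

113 min = 6780 s.
Frames = 6780 × 60 = 406800.

406800 frames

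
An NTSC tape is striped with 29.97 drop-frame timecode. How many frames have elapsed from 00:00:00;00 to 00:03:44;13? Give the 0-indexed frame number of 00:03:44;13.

Complete 10-minute blocks: 0, each 17982 frames → 0.
Remaining 3 whole minutes in the current block: 1800 + 2 × 1798 = 5396 frames.
Within the current minute: 44 × 30 + 13 − 2 = 1331 (labels ;00/;01 skipped at this minute). Total = 0 + 5396 + 1331 = 6727.

6727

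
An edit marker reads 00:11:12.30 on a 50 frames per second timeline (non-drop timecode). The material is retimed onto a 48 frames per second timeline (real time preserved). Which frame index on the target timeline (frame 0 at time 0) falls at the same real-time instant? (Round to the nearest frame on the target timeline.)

frame 32285

Source frame index: (0×3600 + 11×60 + 12) × 50 + 30 = 33630.
Real time: 33630 / (50) = 3363/5 s.
Target frame: (3363/5) × (48) = 161424/5 ≈ 32284.800 → 32285.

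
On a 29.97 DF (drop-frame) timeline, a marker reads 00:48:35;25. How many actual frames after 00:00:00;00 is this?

87387

Complete 10-minute blocks: 4, each 17982 frames → 71928.
Remaining 8 whole minutes in the current block: 1800 + 7 × 1798 = 14386 frames.
Within the current minute: 35 × 30 + 25 − 2 = 1073 (labels ;00/;01 skipped at this minute). Total = 71928 + 14386 + 1073 = 87387.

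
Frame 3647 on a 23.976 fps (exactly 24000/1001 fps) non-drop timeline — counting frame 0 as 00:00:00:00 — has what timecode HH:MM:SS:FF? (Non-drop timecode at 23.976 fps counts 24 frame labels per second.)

00:02:31:23

3647 ÷ 24 = 151 full seconds, remainder 23 frames.
151 s = 0 h 2 min 31 s.
Timecode: 00:02:31:23.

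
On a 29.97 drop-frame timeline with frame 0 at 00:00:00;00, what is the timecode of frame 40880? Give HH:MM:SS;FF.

00:22:44;00

Ten DF minutes hold 17982 frames, so frame 40880 lies in block 2 (frames 35964–53945) with 4916 frames into that block.
The block's first minute is 1800 frames and the rest 1798 each; 4916 frames reaches minute 2, so 2 × 18 + 2 × 2 = 40 labels have been skipped so far.
Adding those back, label number 40880 + 40 = 40920 at 30 labels/s is 1364 s + 0 f = 0 h 22 min 44 s frame 0, i.e. 00:22:44;00.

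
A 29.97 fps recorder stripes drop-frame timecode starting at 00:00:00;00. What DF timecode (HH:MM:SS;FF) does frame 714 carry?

00:00:23;24

Each 10-minute DF block holds 10 × 60 × 30 − 9 × 2 = 17982 frames. 714 ÷ 17982 → 0 full blocks, remainder 714.
Within the partial block the first minute is 1800 frames and each further minute 1798, so 0 further minute boundaries passed. Total skipped labels = 18 × 0 + 2 × 0 = 0.
Non-drop label index = 714 + 0 = 714; at 30 labels/s that is 00:00:23:24, i.e. DF 00:00:23;24.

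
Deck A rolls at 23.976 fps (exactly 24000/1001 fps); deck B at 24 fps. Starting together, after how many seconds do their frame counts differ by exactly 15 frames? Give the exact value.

The gap grows by |24 − 24000/1001| = 24/1001 frames per second.
Time for a 15-frame gap: 15 ÷ (24/1001) = 625.625 s.

625.625 seconds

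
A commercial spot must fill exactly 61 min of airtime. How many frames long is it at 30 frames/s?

109800 frames

61 min = 3660 s.
Frames = 3660 × 30 = 109800.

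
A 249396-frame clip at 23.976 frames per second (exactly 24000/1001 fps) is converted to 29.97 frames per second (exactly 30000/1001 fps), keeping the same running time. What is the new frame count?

Target frames = source frames × (target rate / source rate) = 249396 × (30000/1001)/(24000/1001) = 249396 × 5/4 = 311745.

311745 frames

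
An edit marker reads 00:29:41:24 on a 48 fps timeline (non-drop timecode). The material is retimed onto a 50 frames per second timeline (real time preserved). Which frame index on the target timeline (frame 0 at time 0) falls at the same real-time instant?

Source frame index: (0×3600 + 29×60 + 41) × 48 + 24 = 85512.
Real time: 85512 / (48) = 3563/2 s.
Target frame: (3563/2) × (50) = 89075.

frame 89075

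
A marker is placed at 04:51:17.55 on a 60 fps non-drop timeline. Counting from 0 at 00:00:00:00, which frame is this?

frame 1048675

Total seconds to the label: (4 × 3600 + 51 × 60 + 17) = 17477.
Frame index = 17477 × 60 + 55 = 1048675.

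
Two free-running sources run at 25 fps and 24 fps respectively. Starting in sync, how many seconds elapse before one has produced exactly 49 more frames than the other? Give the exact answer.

The gap grows by |24 − 25| = 1 frame per second.
Time for a 49-frame gap: 49 ÷ (1) = 49 s.

49 seconds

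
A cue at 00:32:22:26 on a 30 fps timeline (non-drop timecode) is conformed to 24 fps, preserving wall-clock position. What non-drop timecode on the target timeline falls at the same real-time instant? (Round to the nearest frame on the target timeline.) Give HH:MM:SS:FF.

00:32:22:21

Source frame index: (0×3600 + 32×60 + 22) × 30 + 26 = 58286.
Real time: 58286 / (30) = 29143/15 s.
Target frame: (29143/15) × (24) = 233144/5 ≈ 46628.800 → 46629.
At 24 labels/s: frame 46629 → 00:32:22:21.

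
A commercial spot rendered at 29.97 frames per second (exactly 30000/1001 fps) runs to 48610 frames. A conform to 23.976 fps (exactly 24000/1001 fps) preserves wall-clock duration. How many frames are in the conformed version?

Target frames = source frames × (target rate / source rate) = 48610 × (24000/1001)/(30000/1001) = 48610 × 4/5 = 38888.

38888 frames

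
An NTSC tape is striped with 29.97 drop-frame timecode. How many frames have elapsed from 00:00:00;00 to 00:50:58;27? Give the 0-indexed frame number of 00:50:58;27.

91677

Complete 10-minute blocks: 5, each 17982 frames → 89910.
Remaining 0 whole minutes in the current block: 0 frames.
Within the current minute: 58 × 30 + 27 = 1767. Total = 89910 + 0 + 1767 = 91677.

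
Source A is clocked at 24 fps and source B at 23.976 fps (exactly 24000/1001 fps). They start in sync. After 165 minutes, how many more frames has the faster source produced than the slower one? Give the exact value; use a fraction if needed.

21600/91 frames

165 min = 9900 s.
A emits 24 × 9900 = 237600 frames; B emits 24000/1001 × 9900 = 21600000/91.
Difference = 21600/91 frames (≈ 237.3626); B is behind A.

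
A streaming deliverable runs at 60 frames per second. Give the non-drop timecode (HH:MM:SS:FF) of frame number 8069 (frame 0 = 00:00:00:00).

8069 ÷ 60 = 134 full seconds, remainder 29 frames.
134 s = 0 h 2 min 14 s.
Timecode: 00:02:14:29.

00:02:14:29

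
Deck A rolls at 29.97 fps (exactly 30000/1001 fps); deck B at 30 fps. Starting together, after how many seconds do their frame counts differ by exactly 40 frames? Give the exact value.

4004/3 seconds

The gap grows by |30 − 30000/1001| = 30/1001 frames per second.
Time for a 40-frame gap: 40 ÷ (30/1001) = 4004/3 s.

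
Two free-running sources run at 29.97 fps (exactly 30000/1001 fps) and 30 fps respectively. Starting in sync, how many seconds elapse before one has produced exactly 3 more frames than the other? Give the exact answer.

100.1 seconds

The gap grows by |30 − 30000/1001| = 30/1001 frames per second.
Time for a 3-frame gap: 3 ÷ (30/1001) = 100.1 s.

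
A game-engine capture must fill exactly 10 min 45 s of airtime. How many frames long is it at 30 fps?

10 min 45 s = 645 s.
Frames = 645 × 30 = 19350.

19350 frames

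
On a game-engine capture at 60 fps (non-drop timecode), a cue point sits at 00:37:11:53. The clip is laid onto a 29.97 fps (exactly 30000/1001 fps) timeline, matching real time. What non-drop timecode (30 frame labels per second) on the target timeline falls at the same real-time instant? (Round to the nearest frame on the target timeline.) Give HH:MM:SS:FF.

00:37:09:20

Source frame index: (0×3600 + 37×60 + 11) × 60 + 53 = 133913.
Real time: 133913 / (60) = 133913/60 s.
Target frame: (133913/60) × (30000/1001) = 5150500/77 ≈ 66889.610 → 66890.
At 30 labels/s: frame 66890 → 00:37:09:20.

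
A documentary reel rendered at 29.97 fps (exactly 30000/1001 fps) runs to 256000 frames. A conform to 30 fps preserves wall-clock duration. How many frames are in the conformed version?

Target frames = source frames × (target rate / source rate) = 256000 × (30)/(30000/1001) = 256000 × 1001/1000 = 256256.

256256 frames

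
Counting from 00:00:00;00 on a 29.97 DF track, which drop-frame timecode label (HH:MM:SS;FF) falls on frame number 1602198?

14:51:00;02

Ten DF minutes hold 17982 frames, so frame 1602198 lies in block 89 (frames 1600398–1618379) with 1800 frames into that block.
The block's first minute is 1800 frames and the rest 1798 each; 1800 frames reaches minute 1, so 89 × 18 + 1 × 2 = 1604 labels have been skipped so far.
Adding those back, label number 1602198 + 1604 = 1603802 at 30 labels/s is 53460 s + 2 f = 14 h 51 min 0 s frame 2, i.e. 14:51:00;02.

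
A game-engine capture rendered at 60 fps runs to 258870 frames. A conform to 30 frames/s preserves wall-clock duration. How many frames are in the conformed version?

Target frames = source frames × (target rate / source rate) = 258870 × (30)/(60) = 258870 × 1/2 = 129435.

129435 frames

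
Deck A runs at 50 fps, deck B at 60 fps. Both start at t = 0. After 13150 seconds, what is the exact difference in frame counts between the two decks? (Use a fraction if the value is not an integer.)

131500 frames

A emits 50 × 13150 = 657500 frames; B emits 60 × 13150 = 789000.
Difference = 131500 frames; B is ahead of A.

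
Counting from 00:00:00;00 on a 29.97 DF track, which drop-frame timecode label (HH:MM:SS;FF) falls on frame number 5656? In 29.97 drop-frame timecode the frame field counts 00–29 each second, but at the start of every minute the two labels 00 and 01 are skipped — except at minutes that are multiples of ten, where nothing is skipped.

00:03:08;22

Each 10-minute DF block holds 10 × 60 × 30 − 9 × 2 = 17982 frames. 5656 ÷ 17982 → 0 full blocks, remainder 5656.
Within the partial block the first minute is 1800 frames and each further minute 1798, so 3 further minute boundaries passed. Total skipped labels = 18 × 0 + 2 × 3 = 6.
Non-drop label index = 5656 + 6 = 5662; at 30 labels/s that is 00:03:08:22, i.e. DF 00:03:08;22.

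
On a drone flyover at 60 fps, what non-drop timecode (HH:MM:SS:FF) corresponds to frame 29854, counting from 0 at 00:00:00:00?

29854 ÷ 60 = 497 full seconds, remainder 34 frames.
497 s = 0 h 8 min 17 s.
Timecode: 00:08:17:34.

00:08:17:34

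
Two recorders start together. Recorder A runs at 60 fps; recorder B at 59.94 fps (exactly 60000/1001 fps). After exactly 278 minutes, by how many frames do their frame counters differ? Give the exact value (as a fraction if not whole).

1000800/1001 frames

278 min = 16680 s.
A emits 60 × 16680 = 1000800 frames; B emits 60000/1001 × 16680 = 1000800000/1001.
Difference = 1000800/1001 frames (≈ 999.8002); B is behind A.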